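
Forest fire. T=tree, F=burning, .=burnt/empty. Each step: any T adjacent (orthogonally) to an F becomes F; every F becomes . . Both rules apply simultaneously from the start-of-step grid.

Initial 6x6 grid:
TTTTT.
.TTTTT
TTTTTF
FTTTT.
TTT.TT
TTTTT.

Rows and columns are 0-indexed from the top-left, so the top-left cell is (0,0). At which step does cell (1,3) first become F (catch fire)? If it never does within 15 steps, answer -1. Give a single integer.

Step 1: cell (1,3)='T' (+5 fires, +2 burnt)
Step 2: cell (1,3)='T' (+7 fires, +5 burnt)
Step 3: cell (1,3)='F' (+8 fires, +7 burnt)
  -> target ignites at step 3
Step 4: cell (1,3)='.' (+6 fires, +8 burnt)
Step 5: cell (1,3)='.' (+3 fires, +6 burnt)
Step 6: cell (1,3)='.' (+0 fires, +3 burnt)
  fire out at step 6

3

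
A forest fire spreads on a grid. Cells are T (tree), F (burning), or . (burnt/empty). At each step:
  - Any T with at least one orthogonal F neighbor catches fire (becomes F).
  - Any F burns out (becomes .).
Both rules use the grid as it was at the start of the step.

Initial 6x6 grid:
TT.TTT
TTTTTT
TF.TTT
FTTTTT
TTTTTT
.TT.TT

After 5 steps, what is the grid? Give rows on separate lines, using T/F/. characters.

Step 1: 4 trees catch fire, 2 burn out
  TT.TTT
  TFTTTT
  F..TTT
  .FTTTT
  FTTTTT
  .TT.TT
Step 2: 5 trees catch fire, 4 burn out
  TF.TTT
  F.FTTT
  ...TTT
  ..FTTT
  .FTTTT
  .TT.TT
Step 3: 5 trees catch fire, 5 burn out
  F..TTT
  ...FTT
  ...TTT
  ...FTT
  ..FTTT
  .FT.TT
Step 4: 6 trees catch fire, 5 burn out
  ...FTT
  ....FT
  ...FTT
  ....FT
  ...FTT
  ..F.TT
Step 5: 5 trees catch fire, 6 burn out
  ....FT
  .....F
  ....FT
  .....F
  ....FT
  ....TT

....FT
.....F
....FT
.....F
....FT
....TT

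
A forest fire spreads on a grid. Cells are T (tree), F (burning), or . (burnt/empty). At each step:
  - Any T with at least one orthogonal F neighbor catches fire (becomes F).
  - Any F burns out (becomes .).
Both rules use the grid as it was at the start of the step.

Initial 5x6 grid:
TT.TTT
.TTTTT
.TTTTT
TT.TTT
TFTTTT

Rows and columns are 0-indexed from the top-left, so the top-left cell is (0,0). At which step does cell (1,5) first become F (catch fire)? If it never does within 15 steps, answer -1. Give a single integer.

Step 1: cell (1,5)='T' (+3 fires, +1 burnt)
Step 2: cell (1,5)='T' (+3 fires, +3 burnt)
Step 3: cell (1,5)='T' (+4 fires, +3 burnt)
Step 4: cell (1,5)='T' (+5 fires, +4 burnt)
Step 5: cell (1,5)='T' (+4 fires, +5 burnt)
Step 6: cell (1,5)='T' (+3 fires, +4 burnt)
Step 7: cell (1,5)='F' (+2 fires, +3 burnt)
  -> target ignites at step 7
Step 8: cell (1,5)='.' (+1 fires, +2 burnt)
Step 9: cell (1,5)='.' (+0 fires, +1 burnt)
  fire out at step 9

7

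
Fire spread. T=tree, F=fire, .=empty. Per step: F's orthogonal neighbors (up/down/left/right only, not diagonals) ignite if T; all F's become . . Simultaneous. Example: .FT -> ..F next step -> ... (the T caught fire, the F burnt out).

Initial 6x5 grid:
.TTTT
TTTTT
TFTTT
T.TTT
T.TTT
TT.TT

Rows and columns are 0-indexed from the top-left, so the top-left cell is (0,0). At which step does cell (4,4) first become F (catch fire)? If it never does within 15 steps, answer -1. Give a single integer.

Step 1: cell (4,4)='T' (+3 fires, +1 burnt)
Step 2: cell (4,4)='T' (+6 fires, +3 burnt)
Step 3: cell (4,4)='T' (+6 fires, +6 burnt)
Step 4: cell (4,4)='T' (+5 fires, +6 burnt)
Step 5: cell (4,4)='F' (+4 fires, +5 burnt)
  -> target ignites at step 5
Step 6: cell (4,4)='.' (+1 fires, +4 burnt)
Step 7: cell (4,4)='.' (+0 fires, +1 burnt)
  fire out at step 7

5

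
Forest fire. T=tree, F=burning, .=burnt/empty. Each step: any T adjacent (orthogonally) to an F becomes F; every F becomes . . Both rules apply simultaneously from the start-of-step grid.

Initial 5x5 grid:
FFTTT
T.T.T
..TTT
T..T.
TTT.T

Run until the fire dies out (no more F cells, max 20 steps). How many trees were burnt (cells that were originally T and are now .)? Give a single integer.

Answer: 10

Derivation:
Step 1: +2 fires, +2 burnt (F count now 2)
Step 2: +2 fires, +2 burnt (F count now 2)
Step 3: +2 fires, +2 burnt (F count now 2)
Step 4: +2 fires, +2 burnt (F count now 2)
Step 5: +2 fires, +2 burnt (F count now 2)
Step 6: +0 fires, +2 burnt (F count now 0)
Fire out after step 6
Initially T: 15, now '.': 20
Total burnt (originally-T cells now '.'): 10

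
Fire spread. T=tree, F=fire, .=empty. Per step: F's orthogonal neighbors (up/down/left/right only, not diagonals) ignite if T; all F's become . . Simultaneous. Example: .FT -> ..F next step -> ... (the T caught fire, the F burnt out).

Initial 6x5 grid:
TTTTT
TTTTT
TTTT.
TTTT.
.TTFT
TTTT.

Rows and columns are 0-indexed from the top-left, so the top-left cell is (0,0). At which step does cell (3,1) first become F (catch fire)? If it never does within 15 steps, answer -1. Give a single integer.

Step 1: cell (3,1)='T' (+4 fires, +1 burnt)
Step 2: cell (3,1)='T' (+4 fires, +4 burnt)
Step 3: cell (3,1)='F' (+4 fires, +4 burnt)
  -> target ignites at step 3
Step 4: cell (3,1)='.' (+6 fires, +4 burnt)
Step 5: cell (3,1)='.' (+4 fires, +6 burnt)
Step 6: cell (3,1)='.' (+2 fires, +4 burnt)
Step 7: cell (3,1)='.' (+1 fires, +2 burnt)
Step 8: cell (3,1)='.' (+0 fires, +1 burnt)
  fire out at step 8

3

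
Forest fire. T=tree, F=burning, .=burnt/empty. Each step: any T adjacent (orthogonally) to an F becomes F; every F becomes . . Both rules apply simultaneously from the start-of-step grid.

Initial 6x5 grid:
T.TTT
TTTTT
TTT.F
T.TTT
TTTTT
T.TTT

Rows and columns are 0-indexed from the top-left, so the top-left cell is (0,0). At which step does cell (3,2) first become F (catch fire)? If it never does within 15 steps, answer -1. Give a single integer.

Step 1: cell (3,2)='T' (+2 fires, +1 burnt)
Step 2: cell (3,2)='T' (+4 fires, +2 burnt)
Step 3: cell (3,2)='F' (+5 fires, +4 burnt)
  -> target ignites at step 3
Step 4: cell (3,2)='.' (+5 fires, +5 burnt)
Step 5: cell (3,2)='.' (+4 fires, +5 burnt)
Step 6: cell (3,2)='.' (+3 fires, +4 burnt)
Step 7: cell (3,2)='.' (+2 fires, +3 burnt)
Step 8: cell (3,2)='.' (+0 fires, +2 burnt)
  fire out at step 8

3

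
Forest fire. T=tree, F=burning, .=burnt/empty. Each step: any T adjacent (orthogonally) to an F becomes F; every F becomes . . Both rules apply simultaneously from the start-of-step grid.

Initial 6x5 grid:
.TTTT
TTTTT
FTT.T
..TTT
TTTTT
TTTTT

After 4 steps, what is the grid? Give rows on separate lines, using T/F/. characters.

Step 1: 2 trees catch fire, 1 burn out
  .TTTT
  FTTTT
  .FT.T
  ..TTT
  TTTTT
  TTTTT
Step 2: 2 trees catch fire, 2 burn out
  .TTTT
  .FTTT
  ..F.T
  ..TTT
  TTTTT
  TTTTT
Step 3: 3 trees catch fire, 2 burn out
  .FTTT
  ..FTT
  ....T
  ..FTT
  TTTTT
  TTTTT
Step 4: 4 trees catch fire, 3 burn out
  ..FTT
  ...FT
  ....T
  ...FT
  TTFTT
  TTTTT

..FTT
...FT
....T
...FT
TTFTT
TTTTT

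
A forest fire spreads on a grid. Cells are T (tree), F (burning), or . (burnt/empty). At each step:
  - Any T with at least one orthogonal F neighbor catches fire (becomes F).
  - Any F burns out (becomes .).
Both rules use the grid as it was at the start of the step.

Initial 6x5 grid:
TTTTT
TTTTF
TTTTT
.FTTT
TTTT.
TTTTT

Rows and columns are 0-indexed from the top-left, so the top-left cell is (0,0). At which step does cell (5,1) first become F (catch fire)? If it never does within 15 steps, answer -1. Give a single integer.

Step 1: cell (5,1)='T' (+6 fires, +2 burnt)
Step 2: cell (5,1)='F' (+11 fires, +6 burnt)
  -> target ignites at step 2
Step 3: cell (5,1)='.' (+6 fires, +11 burnt)
Step 4: cell (5,1)='.' (+2 fires, +6 burnt)
Step 5: cell (5,1)='.' (+1 fires, +2 burnt)
Step 6: cell (5,1)='.' (+0 fires, +1 burnt)
  fire out at step 6

2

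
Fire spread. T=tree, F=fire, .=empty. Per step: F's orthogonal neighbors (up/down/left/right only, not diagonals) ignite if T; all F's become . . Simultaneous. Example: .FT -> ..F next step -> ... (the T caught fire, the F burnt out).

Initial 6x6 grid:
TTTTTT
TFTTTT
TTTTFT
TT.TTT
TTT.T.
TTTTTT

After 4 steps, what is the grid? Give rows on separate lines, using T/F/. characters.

Step 1: 8 trees catch fire, 2 burn out
  TFTTTT
  F.FTFT
  TFTF.F
  TT.TFT
  TTT.T.
  TTTTTT
Step 2: 11 trees catch fire, 8 burn out
  F.FTFT
  ...F.F
  F.F...
  TF.F.F
  TTT.F.
  TTTTTT
Step 3: 5 trees catch fire, 11 burn out
  ...F.F
  ......
  ......
  F.....
  TFT...
  TTTTFT
Step 4: 5 trees catch fire, 5 burn out
  ......
  ......
  ......
  ......
  F.F...
  TFTF.F

......
......
......
......
F.F...
TFTF.F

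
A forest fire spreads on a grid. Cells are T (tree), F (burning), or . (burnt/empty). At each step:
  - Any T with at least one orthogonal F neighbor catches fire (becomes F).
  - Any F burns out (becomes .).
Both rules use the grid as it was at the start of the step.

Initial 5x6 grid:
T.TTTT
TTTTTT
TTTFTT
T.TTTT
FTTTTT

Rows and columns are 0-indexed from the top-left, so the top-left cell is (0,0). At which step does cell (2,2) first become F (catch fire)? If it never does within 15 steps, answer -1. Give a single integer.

Step 1: cell (2,2)='F' (+6 fires, +2 burnt)
  -> target ignites at step 1
Step 2: cell (2,2)='.' (+10 fires, +6 burnt)
Step 3: cell (2,2)='.' (+7 fires, +10 burnt)
Step 4: cell (2,2)='.' (+3 fires, +7 burnt)
Step 5: cell (2,2)='.' (+0 fires, +3 burnt)
  fire out at step 5

1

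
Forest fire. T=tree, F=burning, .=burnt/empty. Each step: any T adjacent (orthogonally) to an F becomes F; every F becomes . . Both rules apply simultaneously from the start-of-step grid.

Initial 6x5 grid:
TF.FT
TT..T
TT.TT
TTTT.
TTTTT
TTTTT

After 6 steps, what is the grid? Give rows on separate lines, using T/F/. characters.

Step 1: 3 trees catch fire, 2 burn out
  F...F
  TF..T
  TT.TT
  TTTT.
  TTTTT
  TTTTT
Step 2: 3 trees catch fire, 3 burn out
  .....
  F...F
  TF.TT
  TTTT.
  TTTTT
  TTTTT
Step 3: 3 trees catch fire, 3 burn out
  .....
  .....
  F..TF
  TFTT.
  TTTTT
  TTTTT
Step 4: 4 trees catch fire, 3 burn out
  .....
  .....
  ...F.
  F.FT.
  TFTTT
  TTTTT
Step 5: 4 trees catch fire, 4 burn out
  .....
  .....
  .....
  ...F.
  F.FTT
  TFTTT
Step 6: 3 trees catch fire, 4 burn out
  .....
  .....
  .....
  .....
  ...FT
  F.FTT

.....
.....
.....
.....
...FT
F.FTT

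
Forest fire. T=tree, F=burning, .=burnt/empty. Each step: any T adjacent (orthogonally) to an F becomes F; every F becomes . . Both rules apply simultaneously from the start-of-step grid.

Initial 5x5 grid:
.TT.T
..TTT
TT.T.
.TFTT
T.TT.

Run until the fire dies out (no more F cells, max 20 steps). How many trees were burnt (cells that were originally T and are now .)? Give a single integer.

Answer: 14

Derivation:
Step 1: +3 fires, +1 burnt (F count now 3)
Step 2: +4 fires, +3 burnt (F count now 4)
Step 3: +2 fires, +4 burnt (F count now 2)
Step 4: +2 fires, +2 burnt (F count now 2)
Step 5: +2 fires, +2 burnt (F count now 2)
Step 6: +1 fires, +2 burnt (F count now 1)
Step 7: +0 fires, +1 burnt (F count now 0)
Fire out after step 7
Initially T: 15, now '.': 24
Total burnt (originally-T cells now '.'): 14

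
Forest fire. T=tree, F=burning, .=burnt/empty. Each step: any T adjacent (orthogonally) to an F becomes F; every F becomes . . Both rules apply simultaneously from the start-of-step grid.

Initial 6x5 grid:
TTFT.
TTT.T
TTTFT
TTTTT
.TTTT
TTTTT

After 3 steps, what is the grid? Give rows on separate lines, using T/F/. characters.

Step 1: 6 trees catch fire, 2 burn out
  TF.F.
  TTF.T
  TTF.F
  TTTFT
  .TTTT
  TTTTT
Step 2: 7 trees catch fire, 6 burn out
  F....
  TF..F
  TF...
  TTF.F
  .TTFT
  TTTTT
Step 3: 6 trees catch fire, 7 burn out
  .....
  F....
  F....
  TF...
  .TF.F
  TTTFT

.....
F....
F....
TF...
.TF.F
TTTFT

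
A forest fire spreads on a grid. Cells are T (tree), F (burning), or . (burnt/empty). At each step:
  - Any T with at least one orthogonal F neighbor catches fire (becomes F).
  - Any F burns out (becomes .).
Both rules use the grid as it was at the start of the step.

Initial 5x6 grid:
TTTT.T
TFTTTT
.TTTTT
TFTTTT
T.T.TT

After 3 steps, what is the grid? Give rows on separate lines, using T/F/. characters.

Step 1: 6 trees catch fire, 2 burn out
  TFTT.T
  F.FTTT
  .FTTTT
  F.FTTT
  T.T.TT
Step 2: 7 trees catch fire, 6 burn out
  F.FT.T
  ...FTT
  ..FTTT
  ...FTT
  F.F.TT
Step 3: 4 trees catch fire, 7 burn out
  ...F.T
  ....FT
  ...FTT
  ....FT
  ....TT

...F.T
....FT
...FTT
....FT
....TT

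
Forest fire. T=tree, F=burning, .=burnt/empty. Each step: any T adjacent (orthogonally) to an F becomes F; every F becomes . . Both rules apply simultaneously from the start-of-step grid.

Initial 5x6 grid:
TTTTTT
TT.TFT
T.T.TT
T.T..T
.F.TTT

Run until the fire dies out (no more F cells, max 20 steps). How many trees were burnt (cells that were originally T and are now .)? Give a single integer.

Answer: 18

Derivation:
Step 1: +4 fires, +2 burnt (F count now 4)
Step 2: +3 fires, +4 burnt (F count now 3)
Step 3: +2 fires, +3 burnt (F count now 2)
Step 4: +2 fires, +2 burnt (F count now 2)
Step 5: +3 fires, +2 burnt (F count now 3)
Step 6: +2 fires, +3 burnt (F count now 2)
Step 7: +1 fires, +2 burnt (F count now 1)
Step 8: +1 fires, +1 burnt (F count now 1)
Step 9: +0 fires, +1 burnt (F count now 0)
Fire out after step 9
Initially T: 20, now '.': 28
Total burnt (originally-T cells now '.'): 18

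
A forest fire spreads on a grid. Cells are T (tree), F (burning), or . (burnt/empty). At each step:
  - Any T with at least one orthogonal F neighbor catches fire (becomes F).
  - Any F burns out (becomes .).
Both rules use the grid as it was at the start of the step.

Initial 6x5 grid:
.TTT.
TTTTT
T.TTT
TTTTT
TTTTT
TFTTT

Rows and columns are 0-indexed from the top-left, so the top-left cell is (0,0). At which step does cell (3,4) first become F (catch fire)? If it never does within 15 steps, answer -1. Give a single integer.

Step 1: cell (3,4)='T' (+3 fires, +1 burnt)
Step 2: cell (3,4)='T' (+4 fires, +3 burnt)
Step 3: cell (3,4)='T' (+4 fires, +4 burnt)
Step 4: cell (3,4)='T' (+4 fires, +4 burnt)
Step 5: cell (3,4)='F' (+4 fires, +4 burnt)
  -> target ignites at step 5
Step 6: cell (3,4)='.' (+4 fires, +4 burnt)
Step 7: cell (3,4)='.' (+3 fires, +4 burnt)
Step 8: cell (3,4)='.' (+0 fires, +3 burnt)
  fire out at step 8

5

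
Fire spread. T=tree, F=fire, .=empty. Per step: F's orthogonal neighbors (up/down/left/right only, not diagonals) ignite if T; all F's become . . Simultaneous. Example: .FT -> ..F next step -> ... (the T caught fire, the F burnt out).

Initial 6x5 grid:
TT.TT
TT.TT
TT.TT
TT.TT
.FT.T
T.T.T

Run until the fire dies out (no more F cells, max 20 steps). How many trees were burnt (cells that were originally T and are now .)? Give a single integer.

Step 1: +2 fires, +1 burnt (F count now 2)
Step 2: +3 fires, +2 burnt (F count now 3)
Step 3: +2 fires, +3 burnt (F count now 2)
Step 4: +2 fires, +2 burnt (F count now 2)
Step 5: +1 fires, +2 burnt (F count now 1)
Step 6: +0 fires, +1 burnt (F count now 0)
Fire out after step 6
Initially T: 21, now '.': 19
Total burnt (originally-T cells now '.'): 10

Answer: 10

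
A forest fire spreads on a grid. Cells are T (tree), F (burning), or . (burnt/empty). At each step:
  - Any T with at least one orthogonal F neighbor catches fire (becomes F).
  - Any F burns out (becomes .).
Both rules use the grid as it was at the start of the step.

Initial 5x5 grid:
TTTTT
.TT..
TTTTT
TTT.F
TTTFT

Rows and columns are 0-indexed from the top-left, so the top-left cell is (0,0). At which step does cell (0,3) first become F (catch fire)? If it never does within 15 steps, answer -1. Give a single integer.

Step 1: cell (0,3)='T' (+3 fires, +2 burnt)
Step 2: cell (0,3)='T' (+3 fires, +3 burnt)
Step 3: cell (0,3)='T' (+3 fires, +3 burnt)
Step 4: cell (0,3)='T' (+3 fires, +3 burnt)
Step 5: cell (0,3)='T' (+3 fires, +3 burnt)
Step 6: cell (0,3)='F' (+2 fires, +3 burnt)
  -> target ignites at step 6
Step 7: cell (0,3)='.' (+2 fires, +2 burnt)
Step 8: cell (0,3)='.' (+0 fires, +2 burnt)
  fire out at step 8

6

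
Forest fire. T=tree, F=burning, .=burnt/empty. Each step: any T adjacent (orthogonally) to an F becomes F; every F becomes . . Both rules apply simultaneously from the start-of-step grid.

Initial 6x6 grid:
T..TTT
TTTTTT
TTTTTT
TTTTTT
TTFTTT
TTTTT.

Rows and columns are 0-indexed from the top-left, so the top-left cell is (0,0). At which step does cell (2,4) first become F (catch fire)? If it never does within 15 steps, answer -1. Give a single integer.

Step 1: cell (2,4)='T' (+4 fires, +1 burnt)
Step 2: cell (2,4)='T' (+7 fires, +4 burnt)
Step 3: cell (2,4)='T' (+8 fires, +7 burnt)
Step 4: cell (2,4)='F' (+5 fires, +8 burnt)
  -> target ignites at step 4
Step 5: cell (2,4)='.' (+4 fires, +5 burnt)
Step 6: cell (2,4)='.' (+3 fires, +4 burnt)
Step 7: cell (2,4)='.' (+1 fires, +3 burnt)
Step 8: cell (2,4)='.' (+0 fires, +1 burnt)
  fire out at step 8

4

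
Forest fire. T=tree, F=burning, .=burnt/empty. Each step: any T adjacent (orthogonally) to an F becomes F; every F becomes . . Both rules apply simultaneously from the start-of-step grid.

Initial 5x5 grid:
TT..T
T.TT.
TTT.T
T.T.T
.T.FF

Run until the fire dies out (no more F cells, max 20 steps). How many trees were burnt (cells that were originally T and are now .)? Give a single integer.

Step 1: +1 fires, +2 burnt (F count now 1)
Step 2: +1 fires, +1 burnt (F count now 1)
Step 3: +0 fires, +1 burnt (F count now 0)
Fire out after step 3
Initially T: 14, now '.': 13
Total burnt (originally-T cells now '.'): 2

Answer: 2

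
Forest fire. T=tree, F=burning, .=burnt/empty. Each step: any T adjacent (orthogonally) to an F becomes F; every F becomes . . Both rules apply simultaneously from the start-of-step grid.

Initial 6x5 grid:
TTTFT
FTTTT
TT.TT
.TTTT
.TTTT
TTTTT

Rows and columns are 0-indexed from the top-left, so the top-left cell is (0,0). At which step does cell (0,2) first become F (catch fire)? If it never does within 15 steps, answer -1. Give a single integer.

Step 1: cell (0,2)='F' (+6 fires, +2 burnt)
  -> target ignites at step 1
Step 2: cell (0,2)='.' (+5 fires, +6 burnt)
Step 3: cell (0,2)='.' (+3 fires, +5 burnt)
Step 4: cell (0,2)='.' (+4 fires, +3 burnt)
Step 5: cell (0,2)='.' (+4 fires, +4 burnt)
Step 6: cell (0,2)='.' (+3 fires, +4 burnt)
Step 7: cell (0,2)='.' (+0 fires, +3 burnt)
  fire out at step 7

1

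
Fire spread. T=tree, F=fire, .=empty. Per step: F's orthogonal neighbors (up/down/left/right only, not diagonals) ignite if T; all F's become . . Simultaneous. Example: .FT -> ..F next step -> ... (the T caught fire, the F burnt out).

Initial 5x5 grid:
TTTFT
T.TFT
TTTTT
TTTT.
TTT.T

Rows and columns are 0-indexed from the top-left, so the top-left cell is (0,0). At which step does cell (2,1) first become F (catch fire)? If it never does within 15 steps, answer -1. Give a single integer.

Step 1: cell (2,1)='T' (+5 fires, +2 burnt)
Step 2: cell (2,1)='T' (+4 fires, +5 burnt)
Step 3: cell (2,1)='F' (+3 fires, +4 burnt)
  -> target ignites at step 3
Step 4: cell (2,1)='.' (+4 fires, +3 burnt)
Step 5: cell (2,1)='.' (+2 fires, +4 burnt)
Step 6: cell (2,1)='.' (+1 fires, +2 burnt)
Step 7: cell (2,1)='.' (+0 fires, +1 burnt)
  fire out at step 7

3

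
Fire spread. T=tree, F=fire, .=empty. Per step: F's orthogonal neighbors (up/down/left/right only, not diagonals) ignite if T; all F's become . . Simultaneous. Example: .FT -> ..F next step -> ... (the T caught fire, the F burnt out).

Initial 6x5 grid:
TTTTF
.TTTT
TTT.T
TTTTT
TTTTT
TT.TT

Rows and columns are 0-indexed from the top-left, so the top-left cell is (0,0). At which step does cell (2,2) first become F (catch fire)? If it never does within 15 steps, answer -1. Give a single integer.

Step 1: cell (2,2)='T' (+2 fires, +1 burnt)
Step 2: cell (2,2)='T' (+3 fires, +2 burnt)
Step 3: cell (2,2)='T' (+3 fires, +3 burnt)
Step 4: cell (2,2)='F' (+5 fires, +3 burnt)
  -> target ignites at step 4
Step 5: cell (2,2)='.' (+4 fires, +5 burnt)
Step 6: cell (2,2)='.' (+4 fires, +4 burnt)
Step 7: cell (2,2)='.' (+2 fires, +4 burnt)
Step 8: cell (2,2)='.' (+2 fires, +2 burnt)
Step 9: cell (2,2)='.' (+1 fires, +2 burnt)
Step 10: cell (2,2)='.' (+0 fires, +1 burnt)
  fire out at step 10

4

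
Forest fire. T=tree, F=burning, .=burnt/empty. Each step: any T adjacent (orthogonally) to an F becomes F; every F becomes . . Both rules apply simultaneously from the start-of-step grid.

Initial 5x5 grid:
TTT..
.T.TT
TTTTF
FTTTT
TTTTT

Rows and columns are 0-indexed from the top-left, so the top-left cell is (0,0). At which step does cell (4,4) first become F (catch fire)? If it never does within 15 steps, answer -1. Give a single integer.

Step 1: cell (4,4)='T' (+6 fires, +2 burnt)
Step 2: cell (4,4)='F' (+7 fires, +6 burnt)
  -> target ignites at step 2
Step 3: cell (4,4)='.' (+3 fires, +7 burnt)
Step 4: cell (4,4)='.' (+1 fires, +3 burnt)
Step 5: cell (4,4)='.' (+2 fires, +1 burnt)
Step 6: cell (4,4)='.' (+0 fires, +2 burnt)
  fire out at step 6

2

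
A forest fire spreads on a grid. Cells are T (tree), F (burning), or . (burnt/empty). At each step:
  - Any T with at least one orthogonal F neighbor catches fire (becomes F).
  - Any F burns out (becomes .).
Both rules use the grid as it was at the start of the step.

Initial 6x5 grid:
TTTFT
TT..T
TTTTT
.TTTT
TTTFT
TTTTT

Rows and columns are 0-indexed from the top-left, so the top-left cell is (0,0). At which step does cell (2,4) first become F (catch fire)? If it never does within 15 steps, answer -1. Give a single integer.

Step 1: cell (2,4)='T' (+6 fires, +2 burnt)
Step 2: cell (2,4)='T' (+8 fires, +6 burnt)
Step 3: cell (2,4)='F' (+7 fires, +8 burnt)
  -> target ignites at step 3
Step 4: cell (2,4)='.' (+3 fires, +7 burnt)
Step 5: cell (2,4)='.' (+1 fires, +3 burnt)
Step 6: cell (2,4)='.' (+0 fires, +1 burnt)
  fire out at step 6

3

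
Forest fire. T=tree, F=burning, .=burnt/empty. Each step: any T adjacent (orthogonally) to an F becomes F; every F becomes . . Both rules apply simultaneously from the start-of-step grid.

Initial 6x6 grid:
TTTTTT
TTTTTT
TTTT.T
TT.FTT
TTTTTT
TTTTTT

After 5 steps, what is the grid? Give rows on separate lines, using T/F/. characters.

Step 1: 3 trees catch fire, 1 burn out
  TTTTTT
  TTTTTT
  TTTF.T
  TT..FT
  TTTFTT
  TTTTTT
Step 2: 6 trees catch fire, 3 burn out
  TTTTTT
  TTTFTT
  TTF..T
  TT...F
  TTF.FT
  TTTFTT
Step 3: 9 trees catch fire, 6 burn out
  TTTFTT
  TTF.FT
  TF...F
  TT....
  TF...F
  TTF.FT
Step 4: 9 trees catch fire, 9 burn out
  TTF.FT
  TF...F
  F.....
  TF....
  F.....
  TF...F
Step 5: 5 trees catch fire, 9 burn out
  TF...F
  F.....
  ......
  F.....
  ......
  F.....

TF...F
F.....
......
F.....
......
F.....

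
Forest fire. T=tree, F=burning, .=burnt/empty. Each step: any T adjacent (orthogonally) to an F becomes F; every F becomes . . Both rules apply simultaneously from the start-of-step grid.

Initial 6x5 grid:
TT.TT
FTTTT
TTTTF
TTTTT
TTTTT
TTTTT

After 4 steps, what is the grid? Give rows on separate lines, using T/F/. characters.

Step 1: 6 trees catch fire, 2 burn out
  FT.TT
  .FTTF
  FTTF.
  TTTTF
  TTTTT
  TTTTT
Step 2: 9 trees catch fire, 6 burn out
  .F.TF
  ..FF.
  .FF..
  FTTF.
  TTTTF
  TTTTT
Step 3: 6 trees catch fire, 9 burn out
  ...F.
  .....
  .....
  .FF..
  FTTF.
  TTTTF
Step 4: 4 trees catch fire, 6 burn out
  .....
  .....
  .....
  .....
  .FF..
  FTTF.

.....
.....
.....
.....
.FF..
FTTF.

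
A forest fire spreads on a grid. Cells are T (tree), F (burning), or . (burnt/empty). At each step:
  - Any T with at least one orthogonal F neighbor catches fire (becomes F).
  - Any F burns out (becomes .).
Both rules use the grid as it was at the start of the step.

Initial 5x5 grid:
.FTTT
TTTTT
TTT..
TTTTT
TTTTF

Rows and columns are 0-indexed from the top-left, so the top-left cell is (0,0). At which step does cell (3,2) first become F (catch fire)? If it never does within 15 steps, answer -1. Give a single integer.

Step 1: cell (3,2)='T' (+4 fires, +2 burnt)
Step 2: cell (3,2)='T' (+6 fires, +4 burnt)
Step 3: cell (3,2)='F' (+7 fires, +6 burnt)
  -> target ignites at step 3
Step 4: cell (3,2)='.' (+3 fires, +7 burnt)
Step 5: cell (3,2)='.' (+0 fires, +3 burnt)
  fire out at step 5

3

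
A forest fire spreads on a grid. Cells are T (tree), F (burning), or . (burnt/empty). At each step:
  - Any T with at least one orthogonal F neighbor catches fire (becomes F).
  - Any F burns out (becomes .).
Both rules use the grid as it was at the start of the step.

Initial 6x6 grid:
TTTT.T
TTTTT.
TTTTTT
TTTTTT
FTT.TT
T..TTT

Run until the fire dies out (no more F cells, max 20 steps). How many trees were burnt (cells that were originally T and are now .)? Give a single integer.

Answer: 29

Derivation:
Step 1: +3 fires, +1 burnt (F count now 3)
Step 2: +3 fires, +3 burnt (F count now 3)
Step 3: +3 fires, +3 burnt (F count now 3)
Step 4: +4 fires, +3 burnt (F count now 4)
Step 5: +4 fires, +4 burnt (F count now 4)
Step 6: +5 fires, +4 burnt (F count now 5)
Step 7: +5 fires, +5 burnt (F count now 5)
Step 8: +2 fires, +5 burnt (F count now 2)
Step 9: +0 fires, +2 burnt (F count now 0)
Fire out after step 9
Initially T: 30, now '.': 35
Total burnt (originally-T cells now '.'): 29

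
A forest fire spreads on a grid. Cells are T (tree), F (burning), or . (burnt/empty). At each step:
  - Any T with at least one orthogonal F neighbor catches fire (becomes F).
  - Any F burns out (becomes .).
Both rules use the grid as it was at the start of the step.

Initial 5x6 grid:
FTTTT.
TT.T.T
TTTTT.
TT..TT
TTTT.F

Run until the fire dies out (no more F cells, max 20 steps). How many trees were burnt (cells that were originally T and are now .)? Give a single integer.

Step 1: +3 fires, +2 burnt (F count now 3)
Step 2: +4 fires, +3 burnt (F count now 4)
Step 3: +4 fires, +4 burnt (F count now 4)
Step 4: +6 fires, +4 burnt (F count now 6)
Step 5: +1 fires, +6 burnt (F count now 1)
Step 6: +1 fires, +1 burnt (F count now 1)
Step 7: +1 fires, +1 burnt (F count now 1)
Step 8: +0 fires, +1 burnt (F count now 0)
Fire out after step 8
Initially T: 21, now '.': 29
Total burnt (originally-T cells now '.'): 20

Answer: 20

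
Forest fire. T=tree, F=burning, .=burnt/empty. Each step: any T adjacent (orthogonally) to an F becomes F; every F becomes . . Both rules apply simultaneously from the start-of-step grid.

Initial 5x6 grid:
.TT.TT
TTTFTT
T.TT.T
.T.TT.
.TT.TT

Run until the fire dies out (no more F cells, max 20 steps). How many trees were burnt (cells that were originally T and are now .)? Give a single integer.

Answer: 17

Derivation:
Step 1: +3 fires, +1 burnt (F count now 3)
Step 2: +6 fires, +3 burnt (F count now 6)
Step 3: +5 fires, +6 burnt (F count now 5)
Step 4: +2 fires, +5 burnt (F count now 2)
Step 5: +1 fires, +2 burnt (F count now 1)
Step 6: +0 fires, +1 burnt (F count now 0)
Fire out after step 6
Initially T: 20, now '.': 27
Total burnt (originally-T cells now '.'): 17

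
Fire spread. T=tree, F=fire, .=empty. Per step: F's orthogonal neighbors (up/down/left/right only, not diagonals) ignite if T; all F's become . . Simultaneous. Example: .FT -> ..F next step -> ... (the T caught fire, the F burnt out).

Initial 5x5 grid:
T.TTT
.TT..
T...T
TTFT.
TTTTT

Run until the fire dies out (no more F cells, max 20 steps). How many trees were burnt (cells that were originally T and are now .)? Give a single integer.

Step 1: +3 fires, +1 burnt (F count now 3)
Step 2: +3 fires, +3 burnt (F count now 3)
Step 3: +3 fires, +3 burnt (F count now 3)
Step 4: +0 fires, +3 burnt (F count now 0)
Fire out after step 4
Initially T: 16, now '.': 18
Total burnt (originally-T cells now '.'): 9

Answer: 9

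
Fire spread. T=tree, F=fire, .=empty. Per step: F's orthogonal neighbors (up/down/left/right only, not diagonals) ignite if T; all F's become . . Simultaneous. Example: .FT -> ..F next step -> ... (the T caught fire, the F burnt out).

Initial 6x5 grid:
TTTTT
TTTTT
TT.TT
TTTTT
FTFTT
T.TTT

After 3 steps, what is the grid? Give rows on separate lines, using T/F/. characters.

Step 1: 6 trees catch fire, 2 burn out
  TTTTT
  TTTTT
  TT.TT
  FTFTT
  .F.FT
  F.FTT
Step 2: 5 trees catch fire, 6 burn out
  TTTTT
  TTTTT
  FT.TT
  .F.FT
  ....F
  ...FT
Step 3: 5 trees catch fire, 5 burn out
  TTTTT
  FTTTT
  .F.FT
  ....F
  .....
  ....F

TTTTT
FTTTT
.F.FT
....F
.....
....F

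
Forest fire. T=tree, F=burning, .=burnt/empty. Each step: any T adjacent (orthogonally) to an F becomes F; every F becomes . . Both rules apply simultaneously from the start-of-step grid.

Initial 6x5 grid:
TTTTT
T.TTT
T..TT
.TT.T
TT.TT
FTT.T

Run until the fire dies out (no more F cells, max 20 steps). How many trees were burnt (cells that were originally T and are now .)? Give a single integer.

Answer: 6

Derivation:
Step 1: +2 fires, +1 burnt (F count now 2)
Step 2: +2 fires, +2 burnt (F count now 2)
Step 3: +1 fires, +2 burnt (F count now 1)
Step 4: +1 fires, +1 burnt (F count now 1)
Step 5: +0 fires, +1 burnt (F count now 0)
Fire out after step 5
Initially T: 22, now '.': 14
Total burnt (originally-T cells now '.'): 6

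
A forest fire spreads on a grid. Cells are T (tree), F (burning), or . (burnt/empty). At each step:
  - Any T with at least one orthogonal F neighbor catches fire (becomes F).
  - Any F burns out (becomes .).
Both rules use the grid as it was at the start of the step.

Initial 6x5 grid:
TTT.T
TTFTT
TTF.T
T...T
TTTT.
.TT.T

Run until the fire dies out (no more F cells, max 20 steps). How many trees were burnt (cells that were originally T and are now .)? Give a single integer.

Step 1: +4 fires, +2 burnt (F count now 4)
Step 2: +4 fires, +4 burnt (F count now 4)
Step 3: +4 fires, +4 burnt (F count now 4)
Step 4: +2 fires, +4 burnt (F count now 2)
Step 5: +1 fires, +2 burnt (F count now 1)
Step 6: +2 fires, +1 burnt (F count now 2)
Step 7: +2 fires, +2 burnt (F count now 2)
Step 8: +0 fires, +2 burnt (F count now 0)
Fire out after step 8
Initially T: 20, now '.': 29
Total burnt (originally-T cells now '.'): 19

Answer: 19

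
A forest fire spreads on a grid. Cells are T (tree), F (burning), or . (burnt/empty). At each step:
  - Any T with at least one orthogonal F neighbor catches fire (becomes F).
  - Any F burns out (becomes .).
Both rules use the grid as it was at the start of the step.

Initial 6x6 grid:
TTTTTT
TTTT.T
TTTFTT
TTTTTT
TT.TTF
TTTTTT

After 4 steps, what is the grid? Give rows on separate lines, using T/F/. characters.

Step 1: 7 trees catch fire, 2 burn out
  TTTTTT
  TTTF.T
  TTF.FT
  TTTFTF
  TT.TF.
  TTTTTF
Step 2: 8 trees catch fire, 7 burn out
  TTTFTT
  TTF..T
  TF...F
  TTF.F.
  TT.F..
  TTTTF.
Step 3: 7 trees catch fire, 8 burn out
  TTF.FT
  TF...F
  F.....
  TF....
  TT....
  TTTF..
Step 4: 6 trees catch fire, 7 burn out
  TF...F
  F.....
  ......
  F.....
  TF....
  TTF...

TF...F
F.....
......
F.....
TF....
TTF...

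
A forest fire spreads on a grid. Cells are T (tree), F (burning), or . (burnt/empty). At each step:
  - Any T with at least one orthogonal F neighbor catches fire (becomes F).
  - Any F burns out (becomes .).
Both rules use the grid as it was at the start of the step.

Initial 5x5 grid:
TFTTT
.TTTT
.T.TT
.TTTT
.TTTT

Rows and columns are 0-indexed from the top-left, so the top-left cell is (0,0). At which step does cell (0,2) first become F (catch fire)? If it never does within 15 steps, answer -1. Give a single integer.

Step 1: cell (0,2)='F' (+3 fires, +1 burnt)
  -> target ignites at step 1
Step 2: cell (0,2)='.' (+3 fires, +3 burnt)
Step 3: cell (0,2)='.' (+3 fires, +3 burnt)
Step 4: cell (0,2)='.' (+4 fires, +3 burnt)
Step 5: cell (0,2)='.' (+3 fires, +4 burnt)
Step 6: cell (0,2)='.' (+2 fires, +3 burnt)
Step 7: cell (0,2)='.' (+1 fires, +2 burnt)
Step 8: cell (0,2)='.' (+0 fires, +1 burnt)
  fire out at step 8

1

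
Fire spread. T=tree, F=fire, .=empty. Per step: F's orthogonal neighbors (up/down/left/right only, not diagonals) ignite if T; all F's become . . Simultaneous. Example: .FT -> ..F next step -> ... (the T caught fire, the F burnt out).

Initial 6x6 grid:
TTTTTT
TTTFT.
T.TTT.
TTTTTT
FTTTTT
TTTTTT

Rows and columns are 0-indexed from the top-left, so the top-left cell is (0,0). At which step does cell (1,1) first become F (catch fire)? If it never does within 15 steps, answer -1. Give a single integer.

Step 1: cell (1,1)='T' (+7 fires, +2 burnt)
Step 2: cell (1,1)='F' (+10 fires, +7 burnt)
  -> target ignites at step 2
Step 3: cell (1,1)='.' (+7 fires, +10 burnt)
Step 4: cell (1,1)='.' (+4 fires, +7 burnt)
Step 5: cell (1,1)='.' (+2 fires, +4 burnt)
Step 6: cell (1,1)='.' (+1 fires, +2 burnt)
Step 7: cell (1,1)='.' (+0 fires, +1 burnt)
  fire out at step 7

2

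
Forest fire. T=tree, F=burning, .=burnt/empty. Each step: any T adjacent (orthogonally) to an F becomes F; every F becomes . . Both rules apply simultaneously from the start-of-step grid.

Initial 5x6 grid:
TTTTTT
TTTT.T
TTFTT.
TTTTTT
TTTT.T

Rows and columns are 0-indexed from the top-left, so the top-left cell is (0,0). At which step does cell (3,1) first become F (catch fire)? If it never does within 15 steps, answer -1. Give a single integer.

Step 1: cell (3,1)='T' (+4 fires, +1 burnt)
Step 2: cell (3,1)='F' (+8 fires, +4 burnt)
  -> target ignites at step 2
Step 3: cell (3,1)='.' (+7 fires, +8 burnt)
Step 4: cell (3,1)='.' (+4 fires, +7 burnt)
Step 5: cell (3,1)='.' (+2 fires, +4 burnt)
Step 6: cell (3,1)='.' (+1 fires, +2 burnt)
Step 7: cell (3,1)='.' (+0 fires, +1 burnt)
  fire out at step 7

2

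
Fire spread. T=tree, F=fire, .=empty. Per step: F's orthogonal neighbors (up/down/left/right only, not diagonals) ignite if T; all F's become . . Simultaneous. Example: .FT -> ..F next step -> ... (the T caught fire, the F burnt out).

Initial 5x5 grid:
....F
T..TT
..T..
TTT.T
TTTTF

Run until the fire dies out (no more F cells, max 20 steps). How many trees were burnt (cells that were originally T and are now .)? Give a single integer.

Step 1: +3 fires, +2 burnt (F count now 3)
Step 2: +2 fires, +3 burnt (F count now 2)
Step 3: +2 fires, +2 burnt (F count now 2)
Step 4: +3 fires, +2 burnt (F count now 3)
Step 5: +1 fires, +3 burnt (F count now 1)
Step 6: +0 fires, +1 burnt (F count now 0)
Fire out after step 6
Initially T: 12, now '.': 24
Total burnt (originally-T cells now '.'): 11

Answer: 11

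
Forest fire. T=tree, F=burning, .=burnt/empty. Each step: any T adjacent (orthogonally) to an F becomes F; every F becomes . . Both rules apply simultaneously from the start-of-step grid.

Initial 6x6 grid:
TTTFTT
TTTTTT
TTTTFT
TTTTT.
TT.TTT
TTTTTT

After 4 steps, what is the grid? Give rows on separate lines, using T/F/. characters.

Step 1: 7 trees catch fire, 2 burn out
  TTF.FT
  TTTFFT
  TTTF.F
  TTTTF.
  TT.TTT
  TTTTTT
Step 2: 7 trees catch fire, 7 burn out
  TF...F
  TTF..F
  TTF...
  TTTF..
  TT.TFT
  TTTTTT
Step 3: 7 trees catch fire, 7 burn out
  F.....
  TF....
  TF....
  TTF...
  TT.F.F
  TTTTFT
Step 4: 5 trees catch fire, 7 burn out
  ......
  F.....
  F.....
  TF....
  TT....
  TTTF.F

......
F.....
F.....
TF....
TT....
TTTF.F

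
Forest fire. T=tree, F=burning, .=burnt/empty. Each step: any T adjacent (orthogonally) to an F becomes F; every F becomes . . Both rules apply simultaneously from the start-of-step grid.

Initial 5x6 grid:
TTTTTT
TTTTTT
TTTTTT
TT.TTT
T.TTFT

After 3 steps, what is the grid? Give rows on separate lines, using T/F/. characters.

Step 1: 3 trees catch fire, 1 burn out
  TTTTTT
  TTTTTT
  TTTTTT
  TT.TFT
  T.TF.F
Step 2: 4 trees catch fire, 3 burn out
  TTTTTT
  TTTTTT
  TTTTFT
  TT.F.F
  T.F...
Step 3: 3 trees catch fire, 4 burn out
  TTTTTT
  TTTTFT
  TTTF.F
  TT....
  T.....

TTTTTT
TTTTFT
TTTF.F
TT....
T.....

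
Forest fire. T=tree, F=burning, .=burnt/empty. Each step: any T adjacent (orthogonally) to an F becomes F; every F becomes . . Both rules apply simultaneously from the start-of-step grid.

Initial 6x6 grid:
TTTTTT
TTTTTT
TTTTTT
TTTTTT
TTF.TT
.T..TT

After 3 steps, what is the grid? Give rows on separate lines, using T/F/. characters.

Step 1: 2 trees catch fire, 1 burn out
  TTTTTT
  TTTTTT
  TTTTTT
  TTFTTT
  TF..TT
  .T..TT
Step 2: 5 trees catch fire, 2 burn out
  TTTTTT
  TTTTTT
  TTFTTT
  TF.FTT
  F...TT
  .F..TT
Step 3: 5 trees catch fire, 5 burn out
  TTTTTT
  TTFTTT
  TF.FTT
  F...FT
  ....TT
  ....TT

TTTTTT
TTFTTT
TF.FTT
F...FT
....TT
....TT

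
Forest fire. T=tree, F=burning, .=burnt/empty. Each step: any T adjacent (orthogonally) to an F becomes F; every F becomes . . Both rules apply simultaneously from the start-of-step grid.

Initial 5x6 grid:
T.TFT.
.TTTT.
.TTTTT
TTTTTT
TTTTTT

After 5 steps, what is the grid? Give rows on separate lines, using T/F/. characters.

Step 1: 3 trees catch fire, 1 burn out
  T.F.F.
  .TTFT.
  .TTTTT
  TTTTTT
  TTTTTT
Step 2: 3 trees catch fire, 3 burn out
  T.....
  .TF.F.
  .TTFTT
  TTTTTT
  TTTTTT
Step 3: 4 trees catch fire, 3 burn out
  T.....
  .F....
  .TF.FT
  TTTFTT
  TTTTTT
Step 4: 5 trees catch fire, 4 burn out
  T.....
  ......
  .F...F
  TTF.FT
  TTTFTT
Step 5: 4 trees catch fire, 5 burn out
  T.....
  ......
  ......
  TF...F
  TTF.FT

T.....
......
......
TF...F
TTF.FT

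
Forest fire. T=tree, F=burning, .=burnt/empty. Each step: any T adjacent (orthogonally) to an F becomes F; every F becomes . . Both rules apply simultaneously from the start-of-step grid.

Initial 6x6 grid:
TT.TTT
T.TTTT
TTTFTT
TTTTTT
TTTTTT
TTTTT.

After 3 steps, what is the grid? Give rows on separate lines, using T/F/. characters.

Step 1: 4 trees catch fire, 1 burn out
  TT.TTT
  T.TFTT
  TTF.FT
  TTTFTT
  TTTTTT
  TTTTT.
Step 2: 8 trees catch fire, 4 burn out
  TT.FTT
  T.F.FT
  TF...F
  TTF.FT
  TTTFTT
  TTTTT.
Step 3: 8 trees catch fire, 8 burn out
  TT..FT
  T....F
  F.....
  TF...F
  TTF.FT
  TTTFT.

TT..FT
T....F
F.....
TF...F
TTF.FT
TTTFT.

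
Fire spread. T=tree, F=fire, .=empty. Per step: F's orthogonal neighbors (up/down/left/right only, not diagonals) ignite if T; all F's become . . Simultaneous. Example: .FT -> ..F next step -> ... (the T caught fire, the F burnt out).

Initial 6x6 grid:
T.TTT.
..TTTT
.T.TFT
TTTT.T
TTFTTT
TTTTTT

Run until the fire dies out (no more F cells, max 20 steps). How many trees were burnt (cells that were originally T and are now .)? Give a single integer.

Answer: 26

Derivation:
Step 1: +7 fires, +2 burnt (F count now 7)
Step 2: +10 fires, +7 burnt (F count now 10)
Step 3: +7 fires, +10 burnt (F count now 7)
Step 4: +2 fires, +7 burnt (F count now 2)
Step 5: +0 fires, +2 burnt (F count now 0)
Fire out after step 5
Initially T: 27, now '.': 35
Total burnt (originally-T cells now '.'): 26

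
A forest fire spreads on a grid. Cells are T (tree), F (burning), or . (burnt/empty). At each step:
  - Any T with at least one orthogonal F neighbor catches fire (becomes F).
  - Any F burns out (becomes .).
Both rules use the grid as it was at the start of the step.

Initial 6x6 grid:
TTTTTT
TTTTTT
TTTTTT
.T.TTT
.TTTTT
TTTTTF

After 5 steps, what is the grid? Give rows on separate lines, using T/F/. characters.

Step 1: 2 trees catch fire, 1 burn out
  TTTTTT
  TTTTTT
  TTTTTT
  .T.TTT
  .TTTTF
  TTTTF.
Step 2: 3 trees catch fire, 2 burn out
  TTTTTT
  TTTTTT
  TTTTTT
  .T.TTF
  .TTTF.
  TTTF..
Step 3: 4 trees catch fire, 3 burn out
  TTTTTT
  TTTTTT
  TTTTTF
  .T.TF.
  .TTF..
  TTF...
Step 4: 5 trees catch fire, 4 burn out
  TTTTTT
  TTTTTF
  TTTTF.
  .T.F..
  .TF...
  TF....
Step 5: 5 trees catch fire, 5 burn out
  TTTTTF
  TTTTF.
  TTTF..
  .T....
  .F....
  F.....

TTTTTF
TTTTF.
TTTF..
.T....
.F....
F.....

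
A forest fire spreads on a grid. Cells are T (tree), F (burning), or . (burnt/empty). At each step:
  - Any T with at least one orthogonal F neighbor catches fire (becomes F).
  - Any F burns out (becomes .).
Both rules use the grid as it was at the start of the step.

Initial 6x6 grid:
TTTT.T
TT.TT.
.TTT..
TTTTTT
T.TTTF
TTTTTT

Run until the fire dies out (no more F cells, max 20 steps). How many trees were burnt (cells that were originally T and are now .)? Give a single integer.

Answer: 27

Derivation:
Step 1: +3 fires, +1 burnt (F count now 3)
Step 2: +3 fires, +3 burnt (F count now 3)
Step 3: +3 fires, +3 burnt (F count now 3)
Step 4: +3 fires, +3 burnt (F count now 3)
Step 5: +4 fires, +3 burnt (F count now 4)
Step 6: +5 fires, +4 burnt (F count now 5)
Step 7: +3 fires, +5 burnt (F count now 3)
Step 8: +2 fires, +3 burnt (F count now 2)
Step 9: +1 fires, +2 burnt (F count now 1)
Step 10: +0 fires, +1 burnt (F count now 0)
Fire out after step 10
Initially T: 28, now '.': 35
Total burnt (originally-T cells now '.'): 27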